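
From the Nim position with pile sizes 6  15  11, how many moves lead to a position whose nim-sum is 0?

3

Nim-sum: 6 ^ 15 ^ 11 = 2.
The overall nim-sum is X = 2. A pile of size p has a winning move iff p XOR X < p (reduce it to p XOR X).
  6: 6 XOR 2 = 4 < 6 — winning move (to 4).
  15: 15 XOR 2 = 13 < 15 — winning move (to 13).
  11: 11 XOR 2 = 9 < 11 — winning move (to 9).
That gives 3 winning moves.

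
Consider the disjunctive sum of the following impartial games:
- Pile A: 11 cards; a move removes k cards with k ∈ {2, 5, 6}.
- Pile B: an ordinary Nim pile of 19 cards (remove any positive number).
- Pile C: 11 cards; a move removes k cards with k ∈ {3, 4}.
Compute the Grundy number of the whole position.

18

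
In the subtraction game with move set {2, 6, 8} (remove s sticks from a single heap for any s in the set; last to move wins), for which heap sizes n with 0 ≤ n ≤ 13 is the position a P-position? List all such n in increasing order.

Build the Grundy sequence with g(k) = mex{g(k−s) : s ∈ {2, 6, 8}, s ≤ k}:
k:     0  1  2  3  4  5  6  7  8  9 10 11 12 13
g(k):  0  0  1  1  0  0  1  1  2  2  3  3  2  2
The P-positions (g = 0) in 0..13 are 0, 1, 4, 5.

0, 1, 4, 5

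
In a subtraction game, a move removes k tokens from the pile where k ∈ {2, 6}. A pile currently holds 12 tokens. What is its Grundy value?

Build the Grundy sequence with g(k) = mex{g(k−s) : s ∈ {2, 6}, s ≤ k}:
k:     0  1  2  3  4  5  6  7  8  9 10 11 12
g(k):  0  0  1  1  0  0  1  1  0  0  1  1  0
So g(12) = 0.

0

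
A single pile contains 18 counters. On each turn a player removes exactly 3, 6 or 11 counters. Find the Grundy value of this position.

Compute g(0), g(1), … for moves {3, 6, 11}:
k:     0  1  2  3  4  5  6  7  8  9 10 11 12 13 14 15 16 17 18
g(k):  0  0  0  1  1  1  2  2  2  0  0  3  1  1  0  2  2  1  0
So g(18) = 0.

0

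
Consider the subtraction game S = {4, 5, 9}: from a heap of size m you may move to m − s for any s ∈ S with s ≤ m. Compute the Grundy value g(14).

0

Compute g(0), g(1), … for moves {4, 5, 9}:
k:     0  1  2  3  4  5  6  7  8  9 10 11 12 13 14
g(k):  0  0  0  0  1  1  1  1  2  2  2  2  3  0  0
So g(14) = 0.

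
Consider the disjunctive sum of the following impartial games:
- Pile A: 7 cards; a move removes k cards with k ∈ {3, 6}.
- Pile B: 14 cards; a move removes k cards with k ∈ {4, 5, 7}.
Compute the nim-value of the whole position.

2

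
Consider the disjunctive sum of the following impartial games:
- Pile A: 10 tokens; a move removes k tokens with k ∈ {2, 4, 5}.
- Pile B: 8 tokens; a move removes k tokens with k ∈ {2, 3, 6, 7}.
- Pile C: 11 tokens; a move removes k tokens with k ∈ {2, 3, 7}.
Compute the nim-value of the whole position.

For pile A, compute g(0), g(1), … with moves {2, 4, 5}:
g(0) = mex{} = 0
g(1) = mex{} = 0
g(2) = mex{0} = 1
g(3) = mex{0} = 1
g(4) = mex{0,1} = 2
g(5) = mex{0,1} = 2
g(6) = mex{0,1,2} = 3
g(7) = mex{1,2} = 0
g(8) = mex{1,2,3} = 0
g(9) = mex{0,2} = 1
g(10) = mex{0,2,3} = 1
So g(10) = 1.
Build the Grundy sequence for pile B with g(k) = mex{g(k−s) : s ∈ {2, 3, 6, 7}, s ≤ k}:
k:     0  1  2  3  4  5  6  7  8
g(k):  0  0  1  1  2  0  3  1  2
So g(8) = 2.
Grundy values for pile C (subtraction set {2, 3, 7}):
k:     0  1  2  3  4  5  6  7  8  9 10 11
g(k):  0  0  1  1  2  0  0  1  1  2  0  0
So g(11) = 0.
The value of a disjunctive sum is the nim-sum of the parts.
Combined value = 1 XOR 2 XOR 0 = 3.

3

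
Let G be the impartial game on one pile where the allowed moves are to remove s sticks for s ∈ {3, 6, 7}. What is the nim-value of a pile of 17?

2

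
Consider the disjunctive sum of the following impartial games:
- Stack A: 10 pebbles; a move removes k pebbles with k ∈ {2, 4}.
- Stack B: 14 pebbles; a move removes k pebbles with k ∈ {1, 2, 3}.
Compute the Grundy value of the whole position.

Grundy values for stack A (subtraction set {2, 4}):
g(0) = mex{} = 0
g(1) = mex{} = 0
g(2) = mex{0} = 1
g(3) = mex{0} = 1
g(4) = mex{0,1} = 2
g(5) = mex{0,1} = 2
g(6) = mex{1,2} = 0
g(7) = mex{1,2} = 0
g(8) = mex{0,2} = 1
g(9) = mex{0,2} = 1
g(10) = mex{0,1} = 2
So g(10) = 2.
For stack B, compute g(0), g(1), … with moves {1, 2, 3}:
g(0) = mex{} = 0
g(1) = mex{0} = 1
g(2) = mex{0,1} = 2
g(3) = mex{0,1,2} = 3
g(4) = mex{1,2,3} = 0
g(5) = mex{0,2,3} = 1
g(6) = mex{0,1,3} = 2
g(7) = mex{0,1,2} = 3
g(8) = mex{1,2,3} = 0
g(9) = mex{0,2,3} = 1
g(10) = mex{0,1,3} = 2
g(11) = mex{0,1,2} = 3
g(12) = mex{1,2,3} = 0
g(13) = mex{0,2,3} = 1
g(14) = mex{0,1,3} = 2
So g(14) = 2.
By the Sprague-Grundy theorem, the Grundy value of a sum of independent games is the XOR of the component values.
Combined value = 2 XOR 2 = 0.

0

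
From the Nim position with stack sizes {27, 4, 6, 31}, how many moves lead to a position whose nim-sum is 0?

3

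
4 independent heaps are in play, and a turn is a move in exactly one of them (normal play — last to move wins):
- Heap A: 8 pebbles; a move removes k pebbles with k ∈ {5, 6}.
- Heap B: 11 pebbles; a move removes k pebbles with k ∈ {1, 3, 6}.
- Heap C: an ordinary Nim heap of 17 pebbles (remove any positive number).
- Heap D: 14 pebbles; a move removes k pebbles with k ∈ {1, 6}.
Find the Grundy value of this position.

16

For heap A, compute g(0), g(1), … with moves {5, 6}:
g(0) = mex{} = 0
g(1) = mex{} = 0
g(2) = mex{} = 0
g(3) = mex{} = 0
g(4) = mex{} = 0
g(5) = mex{0} = 1
g(6) = mex{0} = 1
g(7) = mex{0} = 1
g(8) = mex{0} = 1
So g(8) = 1.
For heap B, compute g(0), g(1), … with moves {1, 3, 6}:
g(0) = mex{} = 0
g(1) = mex{0} = 1
g(2) = mex{1} = 0
g(3) = mex{0} = 1
g(4) = mex{1} = 0
g(5) = mex{0} = 1
g(6) = mex{0,1} = 2
g(7) = mex{0,1,2} = 3
g(8) = mex{0,1,3} = 2
g(9) = mex{1,2} = 0
g(10) = mex{0,3} = 1
g(11) = mex{1,2} = 0
So g(11) = 0.
Heap C is a plain Nim heap of size 17, so its Grundy value is 17.
Build the Grundy sequence for heap D with g(k) = mex{g(k−s) : s ∈ {1, 6}, s ≤ k}:
k:     0  1  2  3  4  5  6  7  8  9 10 11 12 13 14
g(k):  0  1  0  1  0  1  2  0  1  0  1  0  1  2  0
So g(14) = 0.
By the Sprague-Grundy theorem, the Grundy value of a sum of independent games is the XOR of the component values.
Combined value = 1 ⊕ 0 ⊕ 17 ⊕ 0 = 16.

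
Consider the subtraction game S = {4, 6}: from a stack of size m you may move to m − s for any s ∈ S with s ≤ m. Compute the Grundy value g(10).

Compute g(0), g(1), … for moves {4, 6}:
g(0) = mex{} = 0
g(1) = mex{} = 0
g(2) = mex{} = 0
g(3) = mex{} = 0
g(4) = mex{0} = 1
g(5) = mex{0} = 1
g(6) = mex{0} = 1
g(7) = mex{0} = 1
g(8) = mex{0,1} = 2
g(9) = mex{0,1} = 2
g(10) = mex{1} = 0
So g(10) = 0.

0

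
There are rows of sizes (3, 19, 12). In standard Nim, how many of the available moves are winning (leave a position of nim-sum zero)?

Compute the nim-sum pairwise:
3 ^ 19 = 16
16 ^ 12 = 28
The overall nim-sum is X = 28. A row of size p has a winning move iff p XOR X < p (reduce it to p XOR X).
  3: 3 XOR 28 = 31 ≥ 3 — no move.
  19: 19 XOR 28 = 15 < 19 — winning move (to 15).
  12: 12 XOR 28 = 16 ≥ 12 — no move.
That gives 1 winning move.

1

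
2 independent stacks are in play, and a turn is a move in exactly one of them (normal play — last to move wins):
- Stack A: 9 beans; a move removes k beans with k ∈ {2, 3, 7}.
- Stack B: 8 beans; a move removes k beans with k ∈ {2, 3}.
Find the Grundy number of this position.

Build the Grundy sequence for stack A with g(k) = mex{g(k−s) : s ∈ {2, 3, 7}, s ≤ k}:
k:     0  1  2  3  4  5  6  7  8  9
g(k):  0  0  1  1  2  0  0  1  1  2
So g(9) = 2.
Build the Grundy sequence for stack B with g(k) = mex{g(k−s) : s ∈ {2, 3}, s ≤ k}:
g(0) = mex{} = 0
g(1) = mex{} = 0
g(2) = mex{0} = 1
g(3) = mex{0} = 1
g(4) = mex{0,1} = 2
g(5) = mex{1} = 0
g(6) = mex{1,2} = 0
g(7) = mex{0,2} = 1
g(8) = mex{0} = 1
So g(8) = 1.
The value of a disjunctive sum is the nim-sum of the parts.
Combined value = 2 ⊕ 1 = 3.

3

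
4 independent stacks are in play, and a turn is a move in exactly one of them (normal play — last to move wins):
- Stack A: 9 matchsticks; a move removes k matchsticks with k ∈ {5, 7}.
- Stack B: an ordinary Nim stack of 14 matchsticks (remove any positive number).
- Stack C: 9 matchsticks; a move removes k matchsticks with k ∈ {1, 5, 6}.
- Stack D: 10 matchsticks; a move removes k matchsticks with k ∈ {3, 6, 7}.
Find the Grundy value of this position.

12

Build the Grundy sequence for stack A with g(k) = mex{g(k−s) : s ∈ {5, 7}, s ≤ k}:
k:     0  1  2  3  4  5  6  7  8  9
g(k):  0  0  0  0  0  1  1  1  1  1
So g(9) = 1.
Stack B is a plain Nim stack of size 14, so its Grundy value is 14.
For stack C, compute g(0), g(1), … with moves {1, 5, 6}:
g(0) = mex{} = 0
g(1) = mex{0} = 1
g(2) = mex{1} = 0
g(3) = mex{0} = 1
g(4) = mex{1} = 0
g(5) = mex{0} = 1
g(6) = mex{0,1} = 2
g(7) = mex{0,1,2} = 3
g(8) = mex{0,1,3} = 2
g(9) = mex{0,1,2} = 3
So g(9) = 3.
For stack D, compute g(0), g(1), … with moves {3, 6, 7}:
g(0) = mex{} = 0
g(1) = mex{} = 0
g(2) = mex{} = 0
g(3) = mex{0} = 1
g(4) = mex{0} = 1
g(5) = mex{0} = 1
g(6) = mex{0,1} = 2
g(7) = mex{0,1} = 2
g(8) = mex{0,1} = 2
g(9) = mex{0,1,2} = 3
g(10) = mex{1,2} = 0
So g(10) = 0.
By the Sprague-Grundy theorem, the Grundy value of a sum of independent games is the XOR of the component values.
Combined value = 1 ⊕ 14 ⊕ 3 ⊕ 0 = 12.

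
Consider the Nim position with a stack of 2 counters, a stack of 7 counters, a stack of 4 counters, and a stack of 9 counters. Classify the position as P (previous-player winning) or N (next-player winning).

Write each in binary and XOR column by column:
  0010  (2)
  0111  (7)
  0100  (4)
  1001  (9)
  ----
  1000  (8)
The nim-sum is 8 ≠ 0, so this is an N-position: the player to move can win.

N-position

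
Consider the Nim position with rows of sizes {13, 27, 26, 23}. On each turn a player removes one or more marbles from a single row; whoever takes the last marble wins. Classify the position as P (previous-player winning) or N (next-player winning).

Bitwise XOR of the heap sizes:
  01101  (13)
  11011  (27)
  11010  (26)
  10111  (23)
  -----
  11011  (27)
The nim-sum is 27 ≠ 0, so this is an N-position: the player to move can win.

N-position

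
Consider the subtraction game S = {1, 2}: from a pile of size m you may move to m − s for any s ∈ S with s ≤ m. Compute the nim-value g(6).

0

Compute g(0), g(1), … for moves {1, 2}:
k:     0  1  2  3  4  5  6
g(k):  0  1  2  0  1  2  0
So g(6) = 0.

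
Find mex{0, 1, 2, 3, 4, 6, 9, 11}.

5

The values 0, 1, 2, 3, 4 are all present; 5 is the first non-negative integer missing from the set.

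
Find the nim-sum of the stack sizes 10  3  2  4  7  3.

11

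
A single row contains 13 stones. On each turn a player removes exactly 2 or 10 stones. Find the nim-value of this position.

0

Compute g(0), g(1), … for moves {2, 10}:
g(0) = mex{} = 0
g(1) = mex{} = 0
g(2) = mex{0} = 1
g(3) = mex{0} = 1
g(4) = mex{1} = 0
g(5) = mex{1} = 0
g(6) = mex{0} = 1
g(7) = mex{0} = 1
g(8) = mex{1} = 0
g(9) = mex{1} = 0
g(10) = mex{0} = 1
g(11) = mex{0} = 1
g(12) = mex{1} = 0
g(13) = mex{1} = 0
So g(13) = 0.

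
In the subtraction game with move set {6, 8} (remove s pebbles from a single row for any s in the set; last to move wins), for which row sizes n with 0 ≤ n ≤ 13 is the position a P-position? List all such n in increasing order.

Compute g(0), g(1), … for moves {6, 8}:
g(0) = mex{} = 0
g(1) = mex{} = 0
g(2) = mex{} = 0
g(3) = mex{} = 0
g(4) = mex{} = 0
g(5) = mex{} = 0
g(6) = mex{0} = 1
g(7) = mex{0} = 1
g(8) = mex{0} = 1
g(9) = mex{0} = 1
g(10) = mex{0} = 1
g(11) = mex{0} = 1
g(12) = mex{0,1} = 2
g(13) = mex{0,1} = 2
The P-positions (g = 0) in 0..13 are 0, 1, 2, 3, 4, 5.

0, 1, 2, 3, 4, 5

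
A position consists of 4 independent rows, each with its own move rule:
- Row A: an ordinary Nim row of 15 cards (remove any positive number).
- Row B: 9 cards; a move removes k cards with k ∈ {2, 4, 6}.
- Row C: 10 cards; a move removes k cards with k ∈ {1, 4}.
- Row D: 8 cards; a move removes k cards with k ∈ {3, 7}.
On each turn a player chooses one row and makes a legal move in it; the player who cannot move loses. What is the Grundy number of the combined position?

13

Row A is a plain Nim row of size 15, so its Grundy value is 15.
Grundy values for row B (subtraction set {2, 4, 6}):
k:     0  1  2  3  4  5  6  7  8  9
g(k):  0  0  1  1  2  2  3  3  0  0
So g(9) = 0.
Grundy values for row C (subtraction set {1, 4}):
g(0) = mex{} = 0
g(1) = mex{0} = 1
g(2) = mex{1} = 0
g(3) = mex{0} = 1
g(4) = mex{0,1} = 2
g(5) = mex{1,2} = 0
g(6) = mex{0} = 1
g(7) = mex{1} = 0
g(8) = mex{0,2} = 1
g(9) = mex{0,1} = 2
g(10) = mex{1,2} = 0
So g(10) = 0.
Grundy values for row D (subtraction set {3, 7}):
g(0) = mex{} = 0
g(1) = mex{} = 0
g(2) = mex{} = 0
g(3) = mex{0} = 1
g(4) = mex{0} = 1
g(5) = mex{0} = 1
g(6) = mex{1} = 0
g(7) = mex{0,1} = 2
g(8) = mex{0,1} = 2
So g(8) = 2.
The value of a disjunctive sum is the nim-sum of the parts.
Combined value = 15 XOR 0 XOR 0 XOR 2 = 13.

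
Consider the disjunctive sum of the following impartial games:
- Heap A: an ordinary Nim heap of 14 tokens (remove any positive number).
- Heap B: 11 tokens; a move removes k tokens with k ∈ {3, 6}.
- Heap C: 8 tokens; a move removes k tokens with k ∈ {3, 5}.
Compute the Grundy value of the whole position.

14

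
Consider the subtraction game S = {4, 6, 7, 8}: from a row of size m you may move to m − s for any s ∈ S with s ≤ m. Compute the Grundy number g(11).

2

Compute g(0), g(1), … for moves {4, 6, 7, 8}:
g(0) = mex{} = 0
g(1) = mex{} = 0
g(2) = mex{} = 0
g(3) = mex{} = 0
g(4) = mex{0} = 1
g(5) = mex{0} = 1
g(6) = mex{0} = 1
g(7) = mex{0} = 1
g(8) = mex{0,1} = 2
g(9) = mex{0,1} = 2
g(10) = mex{0,1} = 2
g(11) = mex{0,1} = 2
So g(11) = 2.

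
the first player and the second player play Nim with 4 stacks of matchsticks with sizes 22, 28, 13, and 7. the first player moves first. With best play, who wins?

the second player wins

Compute the nim-sum pairwise:
22 XOR 28 = 10
10 XOR 13 = 7
7 XOR 7 = 0
The nim-sum is 0, so this is a P-position: the player to move is in a losing position under optimal play; the first player is about to move from it and so loses — the second player wins.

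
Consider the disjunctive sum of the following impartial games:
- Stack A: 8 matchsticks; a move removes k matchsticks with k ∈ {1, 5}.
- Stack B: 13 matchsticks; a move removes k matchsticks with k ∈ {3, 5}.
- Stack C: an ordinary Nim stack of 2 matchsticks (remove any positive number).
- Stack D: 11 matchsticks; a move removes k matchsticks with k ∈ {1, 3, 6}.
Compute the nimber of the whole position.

Build the Grundy sequence for stack A with g(k) = mex{g(k−s) : s ∈ {1, 5}, s ≤ k}:
k:     0  1  2  3  4  5  6  7  8
g(k):  0  1  0  1  0  1  0  1  0
So g(8) = 0.
For stack B, compute g(0), g(1), … with moves {3, 5}:
g(0) = mex{} = 0
g(1) = mex{} = 0
g(2) = mex{} = 0
g(3) = mex{0} = 1
g(4) = mex{0} = 1
g(5) = mex{0} = 1
g(6) = mex{0,1} = 2
g(7) = mex{0,1} = 2
g(8) = mex{1} = 0
g(9) = mex{1,2} = 0
g(10) = mex{1,2} = 0
g(11) = mex{0,2} = 1
g(12) = mex{0,2} = 1
g(13) = mex{0} = 1
So g(13) = 1.
Stack C is a plain Nim stack of size 2, so its Grundy value is 2.
For stack D, compute g(0), g(1), … with moves {1, 3, 6}:
k:     0  1  2  3  4  5  6  7  8  9 10 11
g(k):  0  1  0  1  0  1  2  3  2  0  1  0
So g(11) = 0.
The value of a disjunctive sum is the nim-sum of the parts.
Combined value = 0 XOR 1 XOR 2 XOR 0 = 3.

3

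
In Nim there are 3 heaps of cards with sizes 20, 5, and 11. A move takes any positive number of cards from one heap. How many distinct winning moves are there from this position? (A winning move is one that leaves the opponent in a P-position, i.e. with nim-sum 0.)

Compute the nim-sum pairwise:
20 ⊕ 5 = 17
17 ⊕ 11 = 26
The overall nim-sum is X = 26. A heap of size p has a winning move iff p XOR X < p (reduce it to p XOR X).
  20: 20 XOR 26 = 14 < 20 — winning move (to 14).
  5: 5 XOR 26 = 31 ≥ 5 — no move.
  11: 11 XOR 26 = 17 ≥ 11 — no move.
That gives 1 winning move.

1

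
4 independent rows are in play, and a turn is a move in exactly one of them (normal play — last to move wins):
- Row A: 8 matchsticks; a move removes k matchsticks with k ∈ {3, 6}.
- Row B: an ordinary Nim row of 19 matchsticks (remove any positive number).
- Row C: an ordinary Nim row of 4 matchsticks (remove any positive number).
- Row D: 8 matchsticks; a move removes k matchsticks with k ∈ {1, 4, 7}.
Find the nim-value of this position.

Build the Grundy sequence for row A with g(k) = mex{g(k−s) : s ∈ {3, 6}, s ≤ k}:
k:     0  1  2  3  4  5  6  7  8
g(k):  0  0  0  1  1  1  2  2  2
So g(8) = 2.
Row B is a plain Nim row of size 19, so its Grundy value is 19.
Row C is a plain Nim row of size 4, so its Grundy value is 4.
For row D, compute g(0), g(1), … with moves {1, 4, 7}:
g(0) = mex{} = 0
g(1) = mex{0} = 1
g(2) = mex{1} = 0
g(3) = mex{0} = 1
g(4) = mex{0,1} = 2
g(5) = mex{1,2} = 0
g(6) = mex{0} = 1
g(7) = mex{0,1} = 2
g(8) = mex{1,2} = 0
So g(8) = 0.
The value of a disjunctive sum is the nim-sum of the parts.
Combined value = 2 XOR 19 XOR 4 XOR 0 = 21.

21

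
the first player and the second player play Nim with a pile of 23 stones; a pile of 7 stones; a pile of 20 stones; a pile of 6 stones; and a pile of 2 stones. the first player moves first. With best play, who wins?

the second player wins

Nim-sum: 23 XOR 7 XOR 20 XOR 6 XOR 2 = 0.
The nim-sum is 0, so this is a P-position: the player to move is in a losing position under optimal play; the first player is about to move from it and so loses — the second player wins.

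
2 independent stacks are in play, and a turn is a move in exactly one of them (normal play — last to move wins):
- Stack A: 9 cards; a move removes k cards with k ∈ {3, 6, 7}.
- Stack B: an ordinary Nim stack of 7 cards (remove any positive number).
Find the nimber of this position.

4

Build the Grundy sequence for stack A with g(k) = mex{g(k−s) : s ∈ {3, 6, 7}, s ≤ k}:
g(0) = mex{} = 0
g(1) = mex{} = 0
g(2) = mex{} = 0
g(3) = mex{0} = 1
g(4) = mex{0} = 1
g(5) = mex{0} = 1
g(6) = mex{0,1} = 2
g(7) = mex{0,1} = 2
g(8) = mex{0,1} = 2
g(9) = mex{0,1,2} = 3
So g(9) = 3.
Stack B is a plain Nim stack of size 7, so its Grundy value is 7.
The value of a disjunctive sum is the nim-sum of the parts.
Combined value = 3 XOR 7 = 4.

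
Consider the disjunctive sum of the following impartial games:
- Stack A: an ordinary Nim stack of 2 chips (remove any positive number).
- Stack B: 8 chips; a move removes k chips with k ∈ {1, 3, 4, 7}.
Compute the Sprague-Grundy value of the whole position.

2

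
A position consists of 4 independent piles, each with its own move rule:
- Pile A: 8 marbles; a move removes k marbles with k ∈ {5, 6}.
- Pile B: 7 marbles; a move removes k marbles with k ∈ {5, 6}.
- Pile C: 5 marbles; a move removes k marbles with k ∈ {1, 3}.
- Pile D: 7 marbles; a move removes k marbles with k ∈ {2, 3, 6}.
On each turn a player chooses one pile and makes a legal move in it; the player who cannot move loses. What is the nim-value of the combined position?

Build the Grundy sequence for pile A with g(k) = mex{g(k−s) : s ∈ {5, 6}, s ≤ k}:
k:     0  1  2  3  4  5  6  7  8
g(k):  0  0  0  0  0  1  1  1  1
So g(8) = 1.
Build the Grundy sequence for pile B with g(k) = mex{g(k−s) : s ∈ {5, 6}, s ≤ k}:
k:     0  1  2  3  4  5  6  7
g(k):  0  0  0  0  0  1  1  1
So g(7) = 1.
Grundy values for pile C (subtraction set {1, 3}):
k:     0  1  2  3  4  5
g(k):  0  1  0  1  0  1
So g(5) = 1.
For pile D, compute g(0), g(1), … with moves {2, 3, 6}:
k:     0  1  2  3  4  5  6  7
g(k):  0  0  1  1  2  0  3  1
So g(7) = 1.
The value of a disjunctive sum is the nim-sum of the parts.
Combined value = 1 ⊕ 1 ⊕ 1 ⊕ 1 = 0.

0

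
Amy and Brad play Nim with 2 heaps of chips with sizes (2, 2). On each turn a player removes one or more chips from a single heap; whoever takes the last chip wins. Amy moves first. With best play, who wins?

Brad wins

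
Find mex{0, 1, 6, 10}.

2

The values 0, 1 are all present; 2 is the first non-negative integer missing from the set.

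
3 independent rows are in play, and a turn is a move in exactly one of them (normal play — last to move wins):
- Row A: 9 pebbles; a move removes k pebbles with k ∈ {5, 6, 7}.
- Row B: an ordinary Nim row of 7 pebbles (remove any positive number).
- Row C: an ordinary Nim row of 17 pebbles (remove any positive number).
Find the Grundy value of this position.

23

Build the Grundy sequence for row A with g(k) = mex{g(k−s) : s ∈ {5, 6, 7}, s ≤ k}:
g(0) = mex{} = 0
g(1) = mex{} = 0
g(2) = mex{} = 0
g(3) = mex{} = 0
g(4) = mex{} = 0
g(5) = mex{0} = 1
g(6) = mex{0} = 1
g(7) = mex{0} = 1
g(8) = mex{0} = 1
g(9) = mex{0} = 1
So g(9) = 1.
Row B is a plain Nim row of size 7, so its Grundy value is 7.
Row C is a plain Nim row of size 17, so its Grundy value is 17.
The value of a disjunctive sum is the nim-sum of the parts.
Combined value = 1 XOR 7 XOR 17 = 23.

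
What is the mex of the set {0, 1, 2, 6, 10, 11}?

The values 0, 1, 2 are all present; 3 is the first non-negative integer missing from the set.

3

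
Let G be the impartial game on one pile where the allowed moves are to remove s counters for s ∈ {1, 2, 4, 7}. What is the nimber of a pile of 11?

2

Grundy values for subtraction set {1, 2, 4, 7}:
k:     0  1  2  3  4  5  6  7  8  9 10 11
g(k):  0  1  2  0  1  2  0  1  2  0  1  2
So g(11) = 2.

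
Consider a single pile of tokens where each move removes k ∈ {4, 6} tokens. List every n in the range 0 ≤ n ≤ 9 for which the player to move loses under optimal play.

0, 1, 2, 3

Build the Grundy sequence with g(k) = mex{g(k−s) : s ∈ {4, 6}, s ≤ k}:
g(0) = mex{} = 0
g(1) = mex{} = 0
g(2) = mex{} = 0
g(3) = mex{} = 0
g(4) = mex{0} = 1
g(5) = mex{0} = 1
g(6) = mex{0} = 1
g(7) = mex{0} = 1
g(8) = mex{0,1} = 2
g(9) = mex{0,1} = 2
The P-positions (g = 0) in 0..9 are 0, 1, 2, 3.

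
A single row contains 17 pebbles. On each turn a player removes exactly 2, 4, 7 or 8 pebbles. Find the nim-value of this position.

0

Grundy values for subtraction set {2, 4, 7, 8}:
k:     0  1  2  3  4  5  6  7  8  9 10 11 12 13 14 15 16 17
g(k):  0  0  1  1  2  2  0  3  1  4  2  0  0  1  1  2  2  0
So g(17) = 0.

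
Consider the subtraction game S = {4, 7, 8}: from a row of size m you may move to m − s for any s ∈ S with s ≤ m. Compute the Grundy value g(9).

Build the Grundy sequence with g(k) = mex{g(k−s) : s ∈ {4, 7, 8}, s ≤ k}:
g(0) = mex{} = 0
g(1) = mex{} = 0
g(2) = mex{} = 0
g(3) = mex{} = 0
g(4) = mex{0} = 1
g(5) = mex{0} = 1
g(6) = mex{0} = 1
g(7) = mex{0} = 1
g(8) = mex{0,1} = 2
g(9) = mex{0,1} = 2
So g(9) = 2.

2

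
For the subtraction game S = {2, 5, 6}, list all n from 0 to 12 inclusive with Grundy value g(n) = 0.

0, 1, 4, 8, 11, 12

Compute g(0), g(1), … for moves {2, 5, 6}:
g(0) = mex{} = 0
g(1) = mex{} = 0
g(2) = mex{0} = 1
g(3) = mex{0} = 1
g(4) = mex{1} = 0
g(5) = mex{0,1} = 2
g(6) = mex{0} = 1
g(7) = mex{0,1,2} = 3
g(8) = mex{1} = 0
g(9) = mex{0,1,3} = 2
g(10) = mex{0,2} = 1
g(11) = mex{1,2} = 0
g(12) = mex{1,3} = 0
The P-positions (g = 0) in 0..12 are 0, 1, 4, 8, 11, 12.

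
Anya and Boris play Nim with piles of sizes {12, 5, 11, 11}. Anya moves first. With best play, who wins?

In binary:
  1100  (12)
  0101  (5)
  1011  (11)
  1011  (11)
  ----
  1001  (9)
The nim-sum is 9 ≠ 0, so this is an N-position: the player to move can win; Anya has a winning move.

Anya wins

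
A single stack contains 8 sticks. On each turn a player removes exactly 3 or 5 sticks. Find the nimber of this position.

Compute g(0), g(1), … for moves {3, 5}:
k:     0  1  2  3  4  5  6  7  8
g(k):  0  0  0  1  1  1  2  2  0
So g(8) = 0.

0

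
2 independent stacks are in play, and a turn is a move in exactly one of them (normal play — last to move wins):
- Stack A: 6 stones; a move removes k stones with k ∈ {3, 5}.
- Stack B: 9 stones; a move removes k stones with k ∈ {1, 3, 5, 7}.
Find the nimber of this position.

3

For stack A, compute g(0), g(1), … with moves {3, 5}:
g(0) = mex{} = 0
g(1) = mex{} = 0
g(2) = mex{} = 0
g(3) = mex{0} = 1
g(4) = mex{0} = 1
g(5) = mex{0} = 1
g(6) = mex{0,1} = 2
So g(6) = 2.
Build the Grundy sequence for stack B with g(k) = mex{g(k−s) : s ∈ {1, 3, 5, 7}, s ≤ k}:
g(0) = mex{} = 0
g(1) = mex{0} = 1
g(2) = mex{1} = 0
g(3) = mex{0} = 1
g(4) = mex{1} = 0
g(5) = mex{0} = 1
g(6) = mex{1} = 0
g(7) = mex{0} = 1
g(8) = mex{1} = 0
g(9) = mex{0} = 1
So g(9) = 1.
The value of a disjunctive sum is the nim-sum of the parts.
Combined value = 2 XOR 1 = 3.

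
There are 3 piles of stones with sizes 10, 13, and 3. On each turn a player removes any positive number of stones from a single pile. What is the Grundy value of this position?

Write each in binary and XOR column by column:
  1010  (10)
  1101  (13)
  0011  (3)
  ----
  0100  (4)

4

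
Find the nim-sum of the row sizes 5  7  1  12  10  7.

2

Compute the nim-sum pairwise:
5 ^ 7 = 2
2 ^ 1 = 3
3 ^ 12 = 15
15 ^ 10 = 5
5 ^ 7 = 2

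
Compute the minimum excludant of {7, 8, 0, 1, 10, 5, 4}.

The values 0, 1 are all present; 2 is the first non-negative integer missing from the set.

2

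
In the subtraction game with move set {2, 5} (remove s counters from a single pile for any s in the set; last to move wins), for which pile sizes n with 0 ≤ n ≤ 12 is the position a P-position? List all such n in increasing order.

Compute g(0), g(1), … for moves {2, 5}:
k:     0  1  2  3  4  5  6  7  8  9 10 11 12
g(k):  0  0  1  1  0  2  1  0  0  1  1  0  2
The P-positions (g = 0) in 0..12 are 0, 1, 4, 7, 8, 11.

0, 1, 4, 7, 8, 11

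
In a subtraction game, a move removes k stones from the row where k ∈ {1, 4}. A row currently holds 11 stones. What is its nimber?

Build the Grundy sequence with g(k) = mex{g(k−s) : s ∈ {1, 4}, s ≤ k}:
k:     0  1  2  3  4  5  6  7  8  9 10 11
g(k):  0  1  0  1  2  0  1  0  1  2  0  1
So g(11) = 1.

1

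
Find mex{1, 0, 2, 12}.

The values 0, 1, 2 are all present; 3 is the first non-negative integer missing from the set.

3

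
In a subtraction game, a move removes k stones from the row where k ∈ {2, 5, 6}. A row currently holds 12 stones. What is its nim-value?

Grundy values for subtraction set {2, 5, 6}:
g(0) = mex{} = 0
g(1) = mex{} = 0
g(2) = mex{0} = 1
g(3) = mex{0} = 1
g(4) = mex{1} = 0
g(5) = mex{0,1} = 2
g(6) = mex{0} = 1
g(7) = mex{0,1,2} = 3
g(8) = mex{1} = 0
g(9) = mex{0,1,3} = 2
g(10) = mex{0,2} = 1
g(11) = mex{1,2} = 0
g(12) = mex{1,3} = 0
So g(12) = 0.

0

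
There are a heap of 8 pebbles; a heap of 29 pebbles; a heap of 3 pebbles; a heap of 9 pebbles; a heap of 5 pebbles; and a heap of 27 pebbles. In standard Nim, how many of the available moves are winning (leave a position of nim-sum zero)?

Nim-sum: 8 ⊕ 29 ⊕ 3 ⊕ 9 ⊕ 5 ⊕ 27 = 1.
The overall nim-sum is X = 1. A heap of size p has a winning move iff p XOR X < p (reduce it to p XOR X).
  8: 8 XOR 1 = 9 ≥ 8 — no move.
  29: 29 XOR 1 = 28 < 29 — winning move (to 28).
  3: 3 XOR 1 = 2 < 3 — winning move (to 2).
  9: 9 XOR 1 = 8 < 9 — winning move (to 8).
  5: 5 XOR 1 = 4 < 5 — winning move (to 4).
  27: 27 XOR 1 = 26 < 27 — winning move (to 26).
That gives 5 winning moves.

5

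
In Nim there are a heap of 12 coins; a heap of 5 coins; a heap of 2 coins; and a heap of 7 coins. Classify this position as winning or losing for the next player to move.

Nim-sum: 12 ^ 5 ^ 2 ^ 7 = 12.
The nim-sum is 12 ≠ 0, so this is an N-position: the player to move can win.

Winning position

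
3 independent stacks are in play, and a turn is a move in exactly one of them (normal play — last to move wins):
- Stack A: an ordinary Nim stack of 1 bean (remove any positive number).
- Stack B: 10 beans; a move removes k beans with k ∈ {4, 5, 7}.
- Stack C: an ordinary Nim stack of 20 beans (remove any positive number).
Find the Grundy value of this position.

23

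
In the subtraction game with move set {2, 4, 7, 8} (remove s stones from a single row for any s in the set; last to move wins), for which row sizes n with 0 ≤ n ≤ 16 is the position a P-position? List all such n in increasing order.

0, 1, 6, 11, 12

Grundy values for subtraction set {2, 4, 7, 8}:
k:     0  1  2  3  4  5  6  7  8  9 10 11 12 13 14 15 16
g(k):  0  0  1  1  2  2  0  3  1  4  2  0  0  1  1  2  2
The P-positions (g = 0) in 0..16 are 0, 1, 6, 11, 12.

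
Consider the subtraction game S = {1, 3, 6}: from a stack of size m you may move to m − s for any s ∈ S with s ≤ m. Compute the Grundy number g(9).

0

Build the Grundy sequence with g(k) = mex{g(k−s) : s ∈ {1, 3, 6}, s ≤ k}:
k:     0  1  2  3  4  5  6  7  8  9
g(k):  0  1  0  1  0  1  2  3  2  0
So g(9) = 0.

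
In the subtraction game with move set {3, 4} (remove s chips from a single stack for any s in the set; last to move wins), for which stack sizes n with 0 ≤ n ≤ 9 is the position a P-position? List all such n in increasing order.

Grundy values for subtraction set {3, 4}:
k:     0  1  2  3  4  5  6  7  8  9
g(k):  0  0  0  1  1  1  2  0  0  0
The P-positions (g = 0) in 0..9 are 0, 1, 2, 7, 8, 9.

0, 1, 2, 7, 8, 9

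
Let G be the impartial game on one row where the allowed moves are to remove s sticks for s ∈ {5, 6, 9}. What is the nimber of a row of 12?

Build the Grundy sequence with g(k) = mex{g(k−s) : s ∈ {5, 6, 9}, s ≤ k}:
g(0) = mex{} = 0
g(1) = mex{} = 0
g(2) = mex{} = 0
g(3) = mex{} = 0
g(4) = mex{} = 0
g(5) = mex{0} = 1
g(6) = mex{0} = 1
g(7) = mex{0} = 1
g(8) = mex{0} = 1
g(9) = mex{0} = 1
g(10) = mex{0,1} = 2
g(11) = mex{0,1} = 2
g(12) = mex{0,1} = 2
So g(12) = 2.

2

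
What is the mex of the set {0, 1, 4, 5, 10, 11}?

The values 0, 1 are all present; 2 is the first non-negative integer missing from the set.

2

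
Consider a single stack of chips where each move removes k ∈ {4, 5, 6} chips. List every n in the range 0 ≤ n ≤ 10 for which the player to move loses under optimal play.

Compute g(0), g(1), … for moves {4, 5, 6}:
k:     0  1  2  3  4  5  6  7  8  9 10
g(k):  0  0  0  0  1  1  1  1  2  2  0
The P-positions (g = 0) in 0..10 are 0, 1, 2, 3, 10.

0, 1, 2, 3, 10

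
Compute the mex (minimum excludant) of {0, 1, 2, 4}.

3

The values 0, 1, 2 are all present; 3 is the first non-negative integer missing from the set.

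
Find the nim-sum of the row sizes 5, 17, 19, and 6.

1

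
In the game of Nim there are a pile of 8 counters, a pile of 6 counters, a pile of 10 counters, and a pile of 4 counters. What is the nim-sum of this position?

0

Compute the nim-sum pairwise:
8 ⊕ 6 = 14
14 ⊕ 10 = 4
4 ⊕ 4 = 0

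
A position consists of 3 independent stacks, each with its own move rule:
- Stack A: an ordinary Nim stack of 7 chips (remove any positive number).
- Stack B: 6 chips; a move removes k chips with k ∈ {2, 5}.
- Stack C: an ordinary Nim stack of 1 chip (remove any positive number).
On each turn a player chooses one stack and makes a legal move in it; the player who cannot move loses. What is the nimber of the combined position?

7

Stack A is a plain Nim stack of size 7, so its Grundy value is 7.
Grundy values for stack B (subtraction set {2, 5}):
k:     0  1  2  3  4  5  6
g(k):  0  0  1  1  0  2  1
So g(6) = 1.
Stack C is a plain Nim stack of size 1, so its Grundy value is 1.
By the Sprague-Grundy theorem, the Grundy value of a sum of independent games is the XOR of the component values.
Combined value = 7 ⊕ 1 ⊕ 1 = 7.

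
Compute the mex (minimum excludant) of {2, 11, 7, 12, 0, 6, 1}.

3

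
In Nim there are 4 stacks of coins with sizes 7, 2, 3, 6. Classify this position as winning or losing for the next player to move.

Compute the nim-sum pairwise:
7 ⊕ 2 = 5
5 ⊕ 3 = 6
6 ⊕ 6 = 0
The nim-sum is 0, so this is a P-position: the player to move is in a losing position under optimal play.

Losing position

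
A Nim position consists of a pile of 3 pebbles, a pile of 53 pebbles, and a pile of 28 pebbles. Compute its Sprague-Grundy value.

42

In binary:
  000011  (3)
  110101  (53)
  011100  (28)
  ------
  101010  (42)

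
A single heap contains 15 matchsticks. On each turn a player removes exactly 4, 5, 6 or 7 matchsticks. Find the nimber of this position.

1

Compute g(0), g(1), … for moves {4, 5, 6, 7}:
k:     0  1  2  3  4  5  6  7  8  9 10 11 12 13 14 15
g(k):  0  0  0  0  1  1  1  1  2  2  2  0  0  0  0  1
So g(15) = 1.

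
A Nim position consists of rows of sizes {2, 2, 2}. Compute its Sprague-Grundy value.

2

Compute the nim-sum pairwise:
2 XOR 2 = 0
0 XOR 2 = 2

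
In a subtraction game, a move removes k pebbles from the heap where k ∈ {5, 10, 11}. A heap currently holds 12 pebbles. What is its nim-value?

2

Compute g(0), g(1), … for moves {5, 10, 11}:
k:     0  1  2  3  4  5  6  7  8  9 10 11 12
g(k):  0  0  0  0  0  1  1  1  1  1  2  2  2
So g(12) = 2.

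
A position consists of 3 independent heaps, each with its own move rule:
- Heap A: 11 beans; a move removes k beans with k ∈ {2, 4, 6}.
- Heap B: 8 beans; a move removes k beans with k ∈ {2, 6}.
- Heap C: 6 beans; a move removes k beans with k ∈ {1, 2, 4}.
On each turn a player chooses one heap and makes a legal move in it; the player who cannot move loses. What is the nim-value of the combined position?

1

Build the Grundy sequence for heap A with g(k) = mex{g(k−s) : s ∈ {2, 4, 6}, s ≤ k}:
g(0) = mex{} = 0
g(1) = mex{} = 0
g(2) = mex{0} = 1
g(3) = mex{0} = 1
g(4) = mex{0,1} = 2
g(5) = mex{0,1} = 2
g(6) = mex{0,1,2} = 3
g(7) = mex{0,1,2} = 3
g(8) = mex{1,2,3} = 0
g(9) = mex{1,2,3} = 0
g(10) = mex{0,2,3} = 1
g(11) = mex{0,2,3} = 1
So g(11) = 1.
Grundy values for heap B (subtraction set {2, 6}):
k:     0  1  2  3  4  5  6  7  8
g(k):  0  0  1  1  0  0  1  1  0
So g(8) = 0.
Build the Grundy sequence for heap C with g(k) = mex{g(k−s) : s ∈ {1, 2, 4}, s ≤ k}:
g(0) = mex{} = 0
g(1) = mex{0} = 1
g(2) = mex{0,1} = 2
g(3) = mex{1,2} = 0
g(4) = mex{0,2} = 1
g(5) = mex{0,1} = 2
g(6) = mex{1,2} = 0
So g(6) = 0.
By the Sprague-Grundy theorem, the Grundy value of a sum of independent games is the XOR of the component values.
Combined value = 1 ⊕ 0 ⊕ 0 = 1.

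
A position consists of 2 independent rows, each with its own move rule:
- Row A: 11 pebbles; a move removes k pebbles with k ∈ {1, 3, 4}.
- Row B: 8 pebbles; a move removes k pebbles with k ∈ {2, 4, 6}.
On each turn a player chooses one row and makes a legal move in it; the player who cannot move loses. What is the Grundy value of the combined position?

Grundy values for row A (subtraction set {1, 3, 4}):
k:     0  1  2  3  4  5  6  7  8  9 10 11
g(k):  0  1  0  1  2  3  2  0  1  0  1  2
So g(11) = 2.
Build the Grundy sequence for row B with g(k) = mex{g(k−s) : s ∈ {2, 4, 6}, s ≤ k}:
k:     0  1  2  3  4  5  6  7  8
g(k):  0  0  1  1  2  2  3  3  0
So g(8) = 0.
By the Sprague-Grundy theorem, the Grundy value of a sum of independent games is the XOR of the component values.
Combined value = 2 ⊕ 0 = 2.

2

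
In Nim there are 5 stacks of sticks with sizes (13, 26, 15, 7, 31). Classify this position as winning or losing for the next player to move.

Losing position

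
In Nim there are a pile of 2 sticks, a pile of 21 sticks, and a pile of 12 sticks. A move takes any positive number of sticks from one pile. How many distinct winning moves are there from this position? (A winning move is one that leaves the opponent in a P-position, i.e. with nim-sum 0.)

1

Compute the nim-sum pairwise:
2 ^ 21 = 23
23 ^ 12 = 27
The overall nim-sum is X = 27. A pile of size p has a winning move iff p XOR X < p (reduce it to p XOR X).
  2: 2 XOR 27 = 25 ≥ 2 — no move.
  21: 21 XOR 27 = 14 < 21 — winning move (to 14).
  12: 12 XOR 27 = 23 ≥ 12 — no move.
That gives 1 winning move.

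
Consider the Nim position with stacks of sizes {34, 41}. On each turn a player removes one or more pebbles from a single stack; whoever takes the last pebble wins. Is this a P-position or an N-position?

Write each in binary and XOR column by column:
  100010  (34)
  101001  (41)
  ------
  001011  (11)
The nim-sum is 11 ≠ 0, so this is an N-position: the player to move can win.

N-position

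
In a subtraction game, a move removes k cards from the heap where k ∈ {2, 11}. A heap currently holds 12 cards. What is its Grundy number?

2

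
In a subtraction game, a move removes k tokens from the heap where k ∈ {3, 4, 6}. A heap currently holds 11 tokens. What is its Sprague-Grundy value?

0

Build the Grundy sequence with g(k) = mex{g(k−s) : s ∈ {3, 4, 6}, s ≤ k}:
k:     0  1  2  3  4  5  6  7  8  9 10 11
g(k):  0  0  0  1  1  1  2  2  2  0  0  0
So g(11) = 0.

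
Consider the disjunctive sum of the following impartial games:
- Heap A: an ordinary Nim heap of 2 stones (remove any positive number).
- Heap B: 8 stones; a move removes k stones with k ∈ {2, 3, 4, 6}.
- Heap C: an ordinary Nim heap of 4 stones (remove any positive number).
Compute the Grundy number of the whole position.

6

Heap A is a plain Nim heap of size 2, so its Grundy value is 2.
For heap B, compute g(0), g(1), … with moves {2, 3, 4, 6}:
g(0) = mex{} = 0
g(1) = mex{} = 0
g(2) = mex{0} = 1
g(3) = mex{0} = 1
g(4) = mex{0,1} = 2
g(5) = mex{0,1} = 2
g(6) = mex{0,1,2} = 3
g(7) = mex{0,1,2} = 3
g(8) = mex{1,2,3} = 0
So g(8) = 0.
Heap C is a plain Nim heap of size 4, so its Grundy value is 4.
The value of a disjunctive sum is the nim-sum of the parts.
Combined value = 2 ⊕ 0 ⊕ 4 = 6.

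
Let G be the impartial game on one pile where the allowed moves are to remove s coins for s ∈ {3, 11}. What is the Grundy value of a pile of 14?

0

Grundy values for subtraction set {3, 11}:
k:     0  1  2  3  4  5  6  7  8  9 10 11 12 13 14
g(k):  0  0  0  1  1  1  0  0  0  1  1  1  2  2  0
So g(14) = 0.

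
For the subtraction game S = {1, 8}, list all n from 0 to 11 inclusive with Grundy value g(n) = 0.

0, 2, 4, 6, 9, 11

Grundy values for subtraction set {1, 8}:
k:     0  1  2  3  4  5  6  7  8  9 10 11
g(k):  0  1  0  1  0  1  0  1  2  0  1  0
The P-positions (g = 0) in 0..11 are 0, 2, 4, 6, 9, 11.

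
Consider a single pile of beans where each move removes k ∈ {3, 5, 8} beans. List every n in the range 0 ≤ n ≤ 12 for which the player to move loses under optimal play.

0, 1, 2, 11, 12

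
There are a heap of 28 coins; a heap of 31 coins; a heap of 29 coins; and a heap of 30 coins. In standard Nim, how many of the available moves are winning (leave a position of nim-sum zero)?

0

Compute the nim-sum pairwise:
28 ^ 31 = 3
3 ^ 29 = 30
30 ^ 30 = 0
The nim-sum is already 0, so every move leaves a nonzero nim-sum — there are no winning moves.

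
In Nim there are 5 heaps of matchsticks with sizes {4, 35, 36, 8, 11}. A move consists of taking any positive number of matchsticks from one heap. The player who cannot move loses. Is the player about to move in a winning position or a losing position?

Nim-sum: 4 XOR 35 XOR 36 XOR 8 XOR 11 = 0.
The nim-sum is 0, so this is a P-position: the player to move is in a losing position under optimal play.

Losing position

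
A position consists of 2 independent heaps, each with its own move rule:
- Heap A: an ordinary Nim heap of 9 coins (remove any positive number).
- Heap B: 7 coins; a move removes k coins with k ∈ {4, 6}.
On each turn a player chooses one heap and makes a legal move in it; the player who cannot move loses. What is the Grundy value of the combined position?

8

Heap A is a plain Nim heap of size 9, so its Grundy value is 9.
Grundy values for heap B (subtraction set {4, 6}):
g(0) = mex{} = 0
g(1) = mex{} = 0
g(2) = mex{} = 0
g(3) = mex{} = 0
g(4) = mex{0} = 1
g(5) = mex{0} = 1
g(6) = mex{0} = 1
g(7) = mex{0} = 1
So g(7) = 1.
The value of a disjunctive sum is the nim-sum of the parts.
Combined value = 9 ⊕ 1 = 8.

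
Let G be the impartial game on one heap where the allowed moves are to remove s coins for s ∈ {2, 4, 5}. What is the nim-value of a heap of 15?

0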